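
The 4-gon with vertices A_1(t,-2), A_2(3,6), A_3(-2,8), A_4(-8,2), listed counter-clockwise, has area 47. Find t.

The doubled signed area Σ (x_i y_{i+1} − x_{i+1} y_i) is linear in t.
With t=0 it equals 118; the coefficient of t is 4 (from the two edges through A_1).
So 4·t + 118 = 2·47 = 94 ⇒ t = -6.

-6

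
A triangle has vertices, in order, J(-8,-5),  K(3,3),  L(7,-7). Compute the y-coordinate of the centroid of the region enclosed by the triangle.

Apply Gauss's area formula. First the cross-terms c_i = x_i·y_{i+1} − x_{i+1}·y_i:
  -9, -42, -91  ⇒  2A = -142, A = -71.
Then Σ (y_i + y_{i+1})·c_i = 1278, so ȳ = 1278 / (6·(-71)) = -3.

-3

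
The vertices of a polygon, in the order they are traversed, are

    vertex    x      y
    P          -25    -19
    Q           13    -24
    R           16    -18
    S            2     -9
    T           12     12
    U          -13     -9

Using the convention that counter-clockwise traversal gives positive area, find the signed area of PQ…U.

545.5

Apply Gauss's area formula: 2A = Σ (x_i·y_{i+1} − x_{i+1}·y_i), indices taken mod 6.
Σ = (847) + (150) + (-108) + (132) + (48) + (22) = 1091
Signed area = Σ/2 = 545.5 (positive ⇒ counter-clockwise traversal).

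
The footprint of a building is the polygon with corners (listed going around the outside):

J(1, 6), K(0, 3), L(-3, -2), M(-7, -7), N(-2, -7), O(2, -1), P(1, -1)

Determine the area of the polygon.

38

Apply the shoelace (surveyor's) formula: 2A = Σ (x_i·y_{i+1} − x_{i+1}·y_i), indices taken mod 7.
Cross-terms: 3, 9, 7, 35, 16, -1, 7  ⇒  Σ = 76
Area = |Σ|/2 = 38.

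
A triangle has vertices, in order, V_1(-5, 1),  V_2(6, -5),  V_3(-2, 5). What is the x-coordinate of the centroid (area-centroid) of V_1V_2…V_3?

-1/3

Apply the shoelace (surveyor's) formula. First the cross-terms c_i = x_i·y_{i+1} − x_{i+1}·y_i:
  19, 20, 23  ⇒  2A = 62, A = 31.
Then Σ (x_i + x_{i+1})·c_i = -62, so x̄ = -62 / (6·31) = -1/3.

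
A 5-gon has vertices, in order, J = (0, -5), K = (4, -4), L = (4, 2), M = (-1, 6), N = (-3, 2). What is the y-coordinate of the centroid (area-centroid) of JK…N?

Apply Gauss's area formula. First the cross-terms c_i = x_i·y_{i+1} − x_{i+1}·y_i:
  20, 24, 26, 16, 15  ⇒  2A = 101, A = 50.5.
Then Σ (y_i + y_{i+1})·c_i = 63, so ȳ = 63 / (6·50.5) = 21/101.

21/101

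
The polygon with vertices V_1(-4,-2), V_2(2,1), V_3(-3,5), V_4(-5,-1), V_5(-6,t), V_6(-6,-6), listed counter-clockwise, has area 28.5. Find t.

Write out the shoelace sum; only the two edges meeting at V_5 involve t:
2·Area = [((-5)·t − (-6)·(-1)) + ((-6)·(-6) − (-6)·t)] + 29
       = 1·t + 59 = 57
⇒ t = -2.

-2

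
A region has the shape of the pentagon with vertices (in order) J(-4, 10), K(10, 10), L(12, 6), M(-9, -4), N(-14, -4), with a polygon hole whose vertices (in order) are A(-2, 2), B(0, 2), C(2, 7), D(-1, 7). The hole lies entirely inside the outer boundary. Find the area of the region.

Outer boundary:
Apply Gauss's area formula: 2A = Σ (x_i·y_{i+1} − x_{i+1}·y_i), indices taken mod 5.
Cross-terms: -140, -60, 6, -20, -156  ⇒  Σ = -370
Area = |Σ|/2 = 185.
Hole:
Apply the shoelace formula: 2A = Σ (x_i·y_{i+1} − x_{i+1}·y_i), indices taken mod 4.
Σ = (-4) + (-4) + (21) + (12) = 25
Area = |Σ|/2 = 12.5.
Net area = 185 − 12.5 = 172.5.

172.5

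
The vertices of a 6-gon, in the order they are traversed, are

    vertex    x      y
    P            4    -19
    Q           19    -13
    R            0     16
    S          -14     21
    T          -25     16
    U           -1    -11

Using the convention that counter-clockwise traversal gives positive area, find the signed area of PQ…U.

Apply the shoelace formula: 2A = Σ (x_i·y_{i+1} − x_{i+1}·y_i), indices taken mod 6.
Σ = (309) + (304) + (224) + (301) + (291) + (63) = 1492
Signed area = Σ/2 = 746 (positive ⇒ counter-clockwise traversal).

746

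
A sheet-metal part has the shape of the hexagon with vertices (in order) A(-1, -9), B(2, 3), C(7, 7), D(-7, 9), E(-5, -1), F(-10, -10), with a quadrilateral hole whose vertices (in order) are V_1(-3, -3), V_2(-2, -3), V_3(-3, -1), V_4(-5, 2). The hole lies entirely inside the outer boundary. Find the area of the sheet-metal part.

Outer boundary:
Σ = (15) + (-7) + (112) + (52) + (40) + (80) = 292
Area = |Σ|/2 = 146.
Hole:
Σ = (3) + (-7) + (-11) + (21) = 6
Area = |Σ|/2 = 3.
Net area = 146 − 3 = 143.

143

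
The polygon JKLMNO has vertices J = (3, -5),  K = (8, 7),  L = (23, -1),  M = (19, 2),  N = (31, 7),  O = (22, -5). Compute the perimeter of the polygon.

82

|JK| = √((5)² + (12)²) = √169 = 13
|KL| = √((15)² + (-8)²) = √289 = 17
|LM| = √((-4)² + (3)²) = √25 = 5
|MN| = √((12)² + (5)²) = √169 = 13
|NO| = √((-9)² + (-12)²) = √225 = 15
|OJ| = √((-19)² + (0)²) = √361 = 19
Perimeter = 13 + 17 + 5 + 13 + 15 + 19 = 82.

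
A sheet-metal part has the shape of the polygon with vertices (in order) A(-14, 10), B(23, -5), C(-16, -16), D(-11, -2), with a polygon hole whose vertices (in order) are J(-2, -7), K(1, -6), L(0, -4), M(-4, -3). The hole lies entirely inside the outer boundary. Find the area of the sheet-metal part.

434.5

Outer boundary:
Apply Gauss's area formula: 2A = Σ (x_i·y_{i+1} − x_{i+1}·y_i), indices taken mod 4.
A→B: (-14)(-5) − (23)(10) = -160
B→C: (23)(-16) − (-16)(-5) = -448
C→D: (-16)(-2) − (-11)(-16) = -144
D→A: (-11)(10) − (-14)(-2) = -138
Σ = -890
Area = |Σ|/2 = 445.
Hole:
Σ = (19) + (-4) + (-16) + (22) = 21
Area = |Σ|/2 = 10.5.
Net area = 445 − 10.5 = 434.5.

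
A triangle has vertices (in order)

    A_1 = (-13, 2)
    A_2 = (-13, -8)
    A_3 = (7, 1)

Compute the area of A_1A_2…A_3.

100

Apply the shoelace (surveyor's) formula: 2A = Σ (x_i·y_{i+1} − x_{i+1}·y_i), indices taken mod 3.
Σ = (130) + (43) + (27) = 200
Area = |Σ|/2 = 100.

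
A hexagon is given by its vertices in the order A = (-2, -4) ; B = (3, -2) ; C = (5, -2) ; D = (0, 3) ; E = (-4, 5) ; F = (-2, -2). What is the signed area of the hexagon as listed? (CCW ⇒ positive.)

34.5

Apply the shoelace (surveyor's) formula: 2A = Σ (x_i·y_{i+1} − x_{i+1}·y_i), indices taken mod 6.
Σ = (16) + (4) + (15) + (12) + (18) + (4) = 69
Signed area = Σ/2 = 34.5 (positive ⇒ counter-clockwise traversal).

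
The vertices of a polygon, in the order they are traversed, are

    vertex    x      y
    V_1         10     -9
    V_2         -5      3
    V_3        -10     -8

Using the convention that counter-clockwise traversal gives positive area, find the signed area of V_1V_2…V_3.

Apply Gauss's area formula: 2A = Σ (x_i·y_{i+1} − x_{i+1}·y_i), indices taken mod 3.
Cross-terms: -15, 70, 170  ⇒  Σ = 225
Signed area = Σ/2 = 112.5 (positive ⇒ counter-clockwise traversal).

112.5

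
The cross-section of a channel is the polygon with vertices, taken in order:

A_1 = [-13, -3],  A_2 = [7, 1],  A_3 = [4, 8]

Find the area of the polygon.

Σ = (8) + (52) + (92) = 152
Area = |Σ|/2 = 76.

76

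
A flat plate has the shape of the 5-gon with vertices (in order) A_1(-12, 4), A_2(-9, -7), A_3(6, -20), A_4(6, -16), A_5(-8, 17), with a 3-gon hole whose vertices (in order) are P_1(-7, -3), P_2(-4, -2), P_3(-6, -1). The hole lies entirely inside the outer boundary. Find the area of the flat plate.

Outer boundary:
Cross-terms: 120, 222, 24, -26, 172  ⇒  Σ = 512
Area = |Σ|/2 = 256.
Hole:
Σ = (2) + (-8) + (11) = 5
Area = |Σ|/2 = 2.5.
Net area = 256 − 2.5 = 253.5.

253.5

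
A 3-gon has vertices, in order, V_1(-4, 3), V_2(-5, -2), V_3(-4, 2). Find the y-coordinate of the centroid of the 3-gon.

1

Apply Gauss's area formula. First the cross-terms c_i = x_i·y_{i+1} − x_{i+1}·y_i:
  23, -18, -4  ⇒  2A = 1, A = 0.5.
Then Σ (y_i + y_{i+1})·c_i = 3, so ȳ = 3 / (6·0.5) = 1.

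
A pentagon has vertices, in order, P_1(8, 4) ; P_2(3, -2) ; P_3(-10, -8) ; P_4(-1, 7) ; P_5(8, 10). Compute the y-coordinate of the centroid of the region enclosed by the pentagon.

Apply the shoelace (surveyor's) formula. First the cross-terms c_i = x_i·y_{i+1} − x_{i+1}·y_i:
  -28, -44, -78, -66, -48  ⇒  2A = -264, A = -132.
Then Σ (y_i + y_{i+1})·c_i = -1332, so ȳ = -1332 / (6·(-132)) = 37/22.

37/22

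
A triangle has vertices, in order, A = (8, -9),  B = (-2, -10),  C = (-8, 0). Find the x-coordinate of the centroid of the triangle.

Apply the shoelace formula. First the cross-terms c_i = x_i·y_{i+1} − x_{i+1}·y_i:
  -98, -80, 72  ⇒  2A = -106, A = -53.
Then Σ (x_i + x_{i+1})·c_i = 212, so x̄ = 212 / (6·(-53)) = -2/3.

-2/3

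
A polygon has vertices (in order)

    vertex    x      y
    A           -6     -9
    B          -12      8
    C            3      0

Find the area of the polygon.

103.5

Apply Gauss's area formula: 2A = Σ (x_i·y_{i+1} − x_{i+1}·y_i), indices taken mod 3.
Cross-terms: -156, -24, -27  ⇒  Σ = -207
Area = |Σ|/2 = 103.5.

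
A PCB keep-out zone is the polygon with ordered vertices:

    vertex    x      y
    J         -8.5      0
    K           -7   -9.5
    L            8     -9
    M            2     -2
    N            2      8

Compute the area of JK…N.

154.875

Apply the surveyor's formula: 2A = Σ (x_i·y_{i+1} − x_{i+1}·y_i), indices taken mod 5.
Σ = (80.75) + (139) + (2) + (20) + (68) = 309.75
Area = |Σ|/2 = 154.875.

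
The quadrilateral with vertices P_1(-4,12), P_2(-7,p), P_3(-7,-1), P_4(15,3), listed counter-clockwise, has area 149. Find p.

Write out the shoelace sum; only the two edges meeting at P_2 involve p:
2·Area = [((-4)·p − (-7)·12) + ((-7)·(-1) − (-7)·p)] + 186
       = 3·p + 277 = 298
⇒ p = 7.

7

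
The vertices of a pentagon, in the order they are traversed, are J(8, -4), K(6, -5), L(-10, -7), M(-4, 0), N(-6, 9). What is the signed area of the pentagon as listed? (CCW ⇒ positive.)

Apply Gauss's area formula: 2A = Σ (x_i·y_{i+1} − x_{i+1}·y_i), indices taken mod 5.
Σ = (-16) + (-92) + (-28) + (-36) + (-48) = -220
Signed area = Σ/2 = -110 (negative ⇒ clockwise traversal).

-110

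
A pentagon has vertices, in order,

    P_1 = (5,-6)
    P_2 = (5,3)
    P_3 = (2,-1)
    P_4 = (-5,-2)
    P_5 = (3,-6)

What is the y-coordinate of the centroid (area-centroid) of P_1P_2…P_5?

-562/219

Apply Gauss's area formula. First the cross-terms c_i = x_i·y_{i+1} − x_{i+1}·y_i:
  45, -11, -9, 36, 12  ⇒  2A = 73, A = 36.5.
Then Σ (y_i + y_{i+1})·c_i = -562, so ȳ = -562 / (6·36.5) = -562/219.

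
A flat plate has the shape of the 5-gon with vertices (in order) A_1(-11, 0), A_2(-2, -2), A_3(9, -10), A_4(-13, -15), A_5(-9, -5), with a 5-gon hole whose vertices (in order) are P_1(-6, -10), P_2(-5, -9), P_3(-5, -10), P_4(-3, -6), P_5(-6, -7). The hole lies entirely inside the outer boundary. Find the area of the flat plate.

Outer boundary:
Apply Gauss's area formula: 2A = Σ (x_i·y_{i+1} − x_{i+1}·y_i), indices taken mod 5.
A_1→A_2: (-11)(-2) − (-2)(0) = 22
A_2→A_3: (-2)(-10) − (9)(-2) = 38
A_3→A_4: (9)(-15) − (-13)(-10) = -265
A_4→A_5: (-13)(-5) − (-9)(-15) = -70
A_5→A_1: (-9)(0) − (-11)(-5) = -55
Σ = -330
Area = |Σ|/2 = 165.
Hole:
Apply the surveyor's formula: 2A = Σ (x_i·y_{i+1} − x_{i+1}·y_i), indices taken mod 5.
Cross-terms: 4, 5, 0, -15, 18  ⇒  Σ = 12
Area = |Σ|/2 = 6.
Net area = 165 − 6 = 159.

159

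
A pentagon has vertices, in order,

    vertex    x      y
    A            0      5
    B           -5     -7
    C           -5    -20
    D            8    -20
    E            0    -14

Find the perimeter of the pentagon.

68

|AB| = √((-5)² + (-12)²) = √169 = 13
|BC| = √((0)² + (-13)²) = √169 = 13
|CD| = √((13)² + (0)²) = √169 = 13
|DE| = √((-8)² + (6)²) = √100 = 10
|EA| = √((0)² + (19)²) = √361 = 19
Perimeter = 13 + 13 + 13 + 10 + 19 = 68.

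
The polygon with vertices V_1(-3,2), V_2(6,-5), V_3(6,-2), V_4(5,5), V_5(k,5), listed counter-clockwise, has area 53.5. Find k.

Write out the shoelace sum; only the two edges meeting at V_5 involve k:
2·Area = [(5·5 − k·5) + (k·2 − (-3)·5)] + 61
       = -3·k + 101 = 107
⇒ k = -2.

-2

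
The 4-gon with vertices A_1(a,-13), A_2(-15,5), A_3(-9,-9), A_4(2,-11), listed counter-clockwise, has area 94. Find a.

7

The doubled signed area Σ (x_i y_{i+1} − x_{i+1} y_i) is linear in a.
With a=0 it equals 76; the coefficient of a is 16 (from the two edges through A_1).
So 16·a + 76 = 2·94 = 188 ⇒ a = 7.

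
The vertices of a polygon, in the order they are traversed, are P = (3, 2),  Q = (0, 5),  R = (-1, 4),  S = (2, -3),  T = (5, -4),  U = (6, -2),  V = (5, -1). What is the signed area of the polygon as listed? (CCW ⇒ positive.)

Σ = (15) + (5) + (-5) + (7) + (14) + (4) + (13) = 53
Signed area = Σ/2 = 26.5 (positive ⇒ counter-clockwise traversal).

26.5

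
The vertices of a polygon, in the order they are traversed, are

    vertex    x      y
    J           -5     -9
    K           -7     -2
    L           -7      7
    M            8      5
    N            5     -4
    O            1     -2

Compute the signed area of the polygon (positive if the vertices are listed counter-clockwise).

-144.5

Apply the surveyor's formula: 2A = Σ (x_i·y_{i+1} − x_{i+1}·y_i), indices taken mod 6.
Σ = (-53) + (-63) + (-91) + (-57) + (-6) + (-19) = -289
Signed area = Σ/2 = -144.5 (negative ⇒ clockwise traversal).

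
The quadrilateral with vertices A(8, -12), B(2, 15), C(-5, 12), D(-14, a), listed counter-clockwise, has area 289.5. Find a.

Write out the shoelace sum; only the two edges meeting at D involve a:
2·Area = [((-5)·a − (-14)·12) + ((-14)·(-12) − 8·a)] + 243
       = -13·a + 579 = 579
⇒ a = 0.

0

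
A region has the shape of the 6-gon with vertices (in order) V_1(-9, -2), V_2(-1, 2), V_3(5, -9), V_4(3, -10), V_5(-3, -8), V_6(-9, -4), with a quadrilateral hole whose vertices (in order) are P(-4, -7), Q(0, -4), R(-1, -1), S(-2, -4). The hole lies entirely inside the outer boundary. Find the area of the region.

Outer boundary:
Apply the surveyor's formula: 2A = Σ (x_i·y_{i+1} − x_{i+1}·y_i), indices taken mod 6.
V_1→V_2: (-9)(2) − (-1)(-2) = -20
V_2→V_3: (-1)(-9) − (5)(2) = -1
V_3→V_4: (5)(-10) − (3)(-9) = -23
V_4→V_5: (3)(-8) − (-3)(-10) = -54
V_5→V_6: (-3)(-4) − (-9)(-8) = -60
V_6→V_1: (-9)(-2) − (-9)(-4) = -18
Σ = -176
Area = |Σ|/2 = 88.
Hole:
Apply the shoelace (surveyor's) formula: 2A = Σ (x_i·y_{i+1} − x_{i+1}·y_i), indices taken mod 4.
P→Q: (-4)(-4) − (0)(-7) = 16
Q→R: (0)(-1) − (-1)(-4) = -4
R→S: (-1)(-4) − (-2)(-1) = 2
S→P: (-2)(-7) − (-4)(-4) = -2
Σ = 12
Area = |Σ|/2 = 6.
Net area = 88 − 6 = 82.

82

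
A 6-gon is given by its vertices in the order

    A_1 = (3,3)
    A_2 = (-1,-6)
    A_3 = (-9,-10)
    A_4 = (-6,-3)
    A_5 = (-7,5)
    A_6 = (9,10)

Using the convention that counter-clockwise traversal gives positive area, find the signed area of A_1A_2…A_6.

-130.5

Cross-terms: -15, -44, -33, -51, -115, -3  ⇒  Σ = -261
Signed area = Σ/2 = -130.5 (negative ⇒ clockwise traversal).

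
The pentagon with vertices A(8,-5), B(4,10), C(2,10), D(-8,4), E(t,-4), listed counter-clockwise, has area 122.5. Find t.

Write out the shoelace sum; only the two edges meeting at E involve t:
2·Area = [((-8)·(-4) − t·4) + (t·(-5) − 8·(-4))] + 208
       = -9·t + 272 = 245
⇒ t = 3.

3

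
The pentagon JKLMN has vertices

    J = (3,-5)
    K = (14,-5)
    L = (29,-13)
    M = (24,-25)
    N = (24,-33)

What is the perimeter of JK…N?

|JK| = √((11)² + (0)²) = √121 = 11
|KL| = √((15)² + (-8)²) = √289 = 17
|LM| = √((-5)² + (-12)²) = √169 = 13
|MN| = √((0)² + (-8)²) = √64 = 8
|NJ| = √((-21)² + (28)²) = √1225 = 35
Perimeter = 11 + 17 + 13 + 8 + 35 = 84.

84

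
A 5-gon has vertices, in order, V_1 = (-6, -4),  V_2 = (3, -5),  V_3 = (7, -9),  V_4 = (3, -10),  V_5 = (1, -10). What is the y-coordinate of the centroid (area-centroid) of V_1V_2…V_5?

-541/77

Apply the surveyor's formula. First the cross-terms c_i = x_i·y_{i+1} − x_{i+1}·y_i:
  42, 8, -43, -20, -64  ⇒  2A = -77, A = -38.5.
Then Σ (y_i + y_{i+1})·c_i = 1623, so ȳ = 1623 / (6·(-38.5)) = -541/77.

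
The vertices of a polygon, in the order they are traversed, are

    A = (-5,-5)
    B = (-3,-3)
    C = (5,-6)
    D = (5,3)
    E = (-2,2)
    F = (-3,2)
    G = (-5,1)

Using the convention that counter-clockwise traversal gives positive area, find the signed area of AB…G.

A→B: (-5)(-3) − (-3)(-5) = 0
B→C: (-3)(-6) − (5)(-3) = 33
C→D: (5)(3) − (5)(-6) = 45
D→E: (5)(2) − (-2)(3) = 16
E→F: (-2)(2) − (-3)(2) = 2
F→G: (-3)(1) − (-5)(2) = 7
G→A: (-5)(-5) − (-5)(1) = 30
Σ = 133
Signed area = Σ/2 = 66.5 (positive ⇒ counter-clockwise traversal).

66.5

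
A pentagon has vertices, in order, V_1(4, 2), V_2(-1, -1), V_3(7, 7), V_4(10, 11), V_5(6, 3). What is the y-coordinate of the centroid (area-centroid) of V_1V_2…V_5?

380/93

Apply the shoelace (surveyor's) formula. First the cross-terms c_i = x_i·y_{i+1} − x_{i+1}·y_i:
  -2, 0, 7, -36, 0  ⇒  2A = -31, A = -15.5.
Then Σ (y_i + y_{i+1})·c_i = -380, so ȳ = -380 / (6·(-15.5)) = 380/93.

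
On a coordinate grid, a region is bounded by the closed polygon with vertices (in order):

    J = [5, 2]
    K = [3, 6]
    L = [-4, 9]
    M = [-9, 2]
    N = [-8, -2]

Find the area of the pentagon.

Apply the surveyor's formula: 2A = Σ (x_i·y_{i+1} − x_{i+1}·y_i), indices taken mod 5.
Σ = (24) + (51) + (73) + (34) + (-6) = 176
Area = |Σ|/2 = 88.

88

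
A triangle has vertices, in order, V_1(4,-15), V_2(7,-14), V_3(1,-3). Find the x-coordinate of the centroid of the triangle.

4

Apply the shoelace (surveyor's) formula. First the cross-terms c_i = x_i·y_{i+1} − x_{i+1}·y_i:
  49, -7, -3  ⇒  2A = 39, A = 19.5.
Then Σ (x_i + x_{i+1})·c_i = 468, so x̄ = 468 / (6·19.5) = 4.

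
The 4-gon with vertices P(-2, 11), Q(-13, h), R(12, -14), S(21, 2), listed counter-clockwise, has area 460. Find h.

-3

Write out the shoelace sum; only the two edges meeting at Q involve h:
2·Area = [((-2)·h − (-13)·11) + ((-13)·(-14) − 12·h)] + 553
       = -14·h + 878 = 920
⇒ h = -3.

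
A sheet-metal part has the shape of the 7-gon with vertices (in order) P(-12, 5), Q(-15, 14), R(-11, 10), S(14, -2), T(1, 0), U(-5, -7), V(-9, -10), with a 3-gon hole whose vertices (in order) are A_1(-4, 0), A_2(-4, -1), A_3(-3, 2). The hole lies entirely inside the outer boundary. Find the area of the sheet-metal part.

Outer boundary:
P→Q: (-12)(14) − (-15)(5) = -93
Q→R: (-15)(10) − (-11)(14) = 4
R→S: (-11)(-2) − (14)(10) = -118
S→T: (14)(0) − (1)(-2) = 2
T→U: (1)(-7) − (-5)(0) = -7
U→V: (-5)(-10) − (-9)(-7) = -13
V→P: (-9)(5) − (-12)(-10) = -165
Σ = -390
Area = |Σ|/2 = 195.
Hole:
Apply Gauss's area formula: 2A = Σ (x_i·y_{i+1} − x_{i+1}·y_i), indices taken mod 3.
Cross-terms: 4, -11, 8  ⇒  Σ = 1
Area = |Σ|/2 = 0.5.
Net area = 195 − 0.5 = 194.5.

194.5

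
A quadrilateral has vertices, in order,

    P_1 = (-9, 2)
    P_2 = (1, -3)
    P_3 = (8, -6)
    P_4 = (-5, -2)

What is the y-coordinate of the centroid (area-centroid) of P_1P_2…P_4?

Apply the shoelace formula. First the cross-terms c_i = x_i·y_{i+1} − x_{i+1}·y_i:
  25, 18, -46, -28  ⇒  2A = -31, A = -15.5.
Then Σ (y_i + y_{i+1})·c_i = 181, so ȳ = 181 / (6·(-15.5)) = -181/93.

-181/93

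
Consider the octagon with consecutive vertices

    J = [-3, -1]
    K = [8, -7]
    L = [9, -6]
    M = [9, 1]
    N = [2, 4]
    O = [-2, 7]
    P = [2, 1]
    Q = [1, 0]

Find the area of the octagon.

72.5

J→K: (-3)(-7) − (8)(-1) = 29
K→L: (8)(-6) − (9)(-7) = 15
L→M: (9)(1) − (9)(-6) = 63
M→N: (9)(4) − (2)(1) = 34
N→O: (2)(7) − (-2)(4) = 22
O→P: (-2)(1) − (2)(7) = -16
P→Q: (2)(0) − (1)(1) = -1
Q→J: (1)(-1) − (-3)(0) = -1
Σ = 145
Area = |Σ|/2 = 72.5.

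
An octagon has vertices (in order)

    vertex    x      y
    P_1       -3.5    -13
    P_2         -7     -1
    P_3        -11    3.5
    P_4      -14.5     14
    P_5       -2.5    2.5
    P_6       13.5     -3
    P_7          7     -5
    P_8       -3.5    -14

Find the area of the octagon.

209.625

P_1→P_2: (-3.5)(-1) − (-7)(-13) = -87.5
P_2→P_3: (-7)(3.5) − (-11)(-1) = -35.5
P_3→P_4: (-11)(14) − (-14.5)(3.5) = -103.25
P_4→P_5: (-14.5)(2.5) − (-2.5)(14) = -1.25
P_5→P_6: (-2.5)(-3) − (13.5)(2.5) = -26.25
P_6→P_7: (13.5)(-5) − (7)(-3) = -46.5
P_7→P_8: (7)(-14) − (-3.5)(-5) = -115.5
P_8→P_1: (-3.5)(-13) − (-3.5)(-14) = -3.5
Σ = -419.25
Area = |Σ|/2 = 209.625.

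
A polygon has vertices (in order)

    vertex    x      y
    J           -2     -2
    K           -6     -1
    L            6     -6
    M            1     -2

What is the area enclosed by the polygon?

Apply Gauss's area formula: 2A = Σ (x_i·y_{i+1} − x_{i+1}·y_i), indices taken mod 4.
Cross-terms: -10, 42, -6, -6  ⇒  Σ = 20
Area = |Σ|/2 = 10.

10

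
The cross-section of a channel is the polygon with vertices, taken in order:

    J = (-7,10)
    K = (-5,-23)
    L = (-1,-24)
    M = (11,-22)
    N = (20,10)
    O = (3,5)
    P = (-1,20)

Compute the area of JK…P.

Cross-terms: 211, 97, 286, 550, 70, 65, 130  ⇒  Σ = 1409
Area = |Σ|/2 = 704.5.

704.5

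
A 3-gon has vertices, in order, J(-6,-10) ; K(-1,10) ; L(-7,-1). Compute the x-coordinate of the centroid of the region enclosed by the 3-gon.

-14/3

Apply the shoelace formula. First the cross-terms c_i = x_i·y_{i+1} − x_{i+1}·y_i:
  -70, 71, 64  ⇒  2A = 65, A = 32.5.
Then Σ (x_i + x_{i+1})·c_i = -910, so x̄ = -910 / (6·32.5) = -14/3.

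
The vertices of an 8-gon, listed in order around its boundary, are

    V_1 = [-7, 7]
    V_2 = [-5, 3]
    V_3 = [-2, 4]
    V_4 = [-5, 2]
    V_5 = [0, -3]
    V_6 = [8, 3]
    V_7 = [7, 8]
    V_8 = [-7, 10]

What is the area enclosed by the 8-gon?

Σ = (14) + (-14) + (16) + (15) + (24) + (43) + (126) + (21) = 245
Area = |Σ|/2 = 122.5.

122.5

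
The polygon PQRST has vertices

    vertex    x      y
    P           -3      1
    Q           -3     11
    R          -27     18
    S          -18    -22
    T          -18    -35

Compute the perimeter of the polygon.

|PQ| = √((0)² + (10)²) = √100 = 10
|QR| = √((-24)² + (7)²) = √625 = 25
|RS| = √((9)² + (-40)²) = √1681 = 41
|ST| = √((0)² + (-13)²) = √169 = 13
|TP| = √((15)² + (36)²) = √1521 = 39
Perimeter = 10 + 25 + 41 + 13 + 39 = 128.

128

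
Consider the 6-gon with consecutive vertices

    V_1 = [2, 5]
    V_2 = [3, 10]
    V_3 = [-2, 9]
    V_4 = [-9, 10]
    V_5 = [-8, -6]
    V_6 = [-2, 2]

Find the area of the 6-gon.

102.5

Cross-terms: 5, 47, 61, 134, -28, -14  ⇒  Σ = 205
Area = |Σ|/2 = 102.5.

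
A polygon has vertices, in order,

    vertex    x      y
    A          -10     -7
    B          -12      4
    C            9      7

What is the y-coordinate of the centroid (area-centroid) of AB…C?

Apply the shoelace formula. First the cross-terms c_i = x_i·y_{i+1} − x_{i+1}·y_i:
  -124, -120, 7  ⇒  2A = -237, A = -118.5.
Then Σ (y_i + y_{i+1})·c_i = -948, so ȳ = -948 / (6·(-118.5)) = 4/3.

4/3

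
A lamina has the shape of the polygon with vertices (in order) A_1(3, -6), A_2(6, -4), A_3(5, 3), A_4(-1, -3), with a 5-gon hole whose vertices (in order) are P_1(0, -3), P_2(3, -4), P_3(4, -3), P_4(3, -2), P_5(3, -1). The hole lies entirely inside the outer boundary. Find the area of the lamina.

Outer boundary:
Apply the shoelace (surveyor's) formula: 2A = Σ (x_i·y_{i+1} − x_{i+1}·y_i), indices taken mod 4.
Cross-terms: 24, 38, -12, 15  ⇒  Σ = 65
Area = |Σ|/2 = 32.5.
Hole:
Cross-terms: 9, 7, 1, 3, -9  ⇒  Σ = 11
Area = |Σ|/2 = 5.5.
Net area = 32.5 − 5.5 = 27.

27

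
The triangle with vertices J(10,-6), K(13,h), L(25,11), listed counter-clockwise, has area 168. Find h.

Write out the shoelace sum; only the two edges meeting at K involve h:
2·Area = [(10·h − 13·(-6)) + (13·11 − 25·h)] + -260
       = -15·h + -39 = 336
⇒ h = -25.

-25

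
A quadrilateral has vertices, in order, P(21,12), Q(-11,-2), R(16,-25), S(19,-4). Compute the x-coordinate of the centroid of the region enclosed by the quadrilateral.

Apply Gauss's area formula. First the cross-terms c_i = x_i·y_{i+1} − x_{i+1}·y_i:
  90, 307, 411, 312  ⇒  2A = 1120, A = 560.
Then Σ (x_i + x_{i+1})·c_i = 29300, so x̄ = 29300 / (6·560) = 1465/168.

1465/168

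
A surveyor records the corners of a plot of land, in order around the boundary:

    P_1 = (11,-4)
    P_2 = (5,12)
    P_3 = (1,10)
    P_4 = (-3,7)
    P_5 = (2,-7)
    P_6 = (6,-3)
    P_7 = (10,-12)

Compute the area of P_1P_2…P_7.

160

Apply the surveyor's formula: 2A = Σ (x_i·y_{i+1} − x_{i+1}·y_i), indices taken mod 7.
P_1→P_2: (11)(12) − (5)(-4) = 152
P_2→P_3: (5)(10) − (1)(12) = 38
P_3→P_4: (1)(7) − (-3)(10) = 37
P_4→P_5: (-3)(-7) − (2)(7) = 7
P_5→P_6: (2)(-3) − (6)(-7) = 36
P_6→P_7: (6)(-12) − (10)(-3) = -42
P_7→P_1: (10)(-4) − (11)(-12) = 92
Σ = 320
Area = |Σ|/2 = 160.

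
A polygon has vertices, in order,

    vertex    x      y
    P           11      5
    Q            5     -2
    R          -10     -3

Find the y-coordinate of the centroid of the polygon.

Apply Gauss's area formula. First the cross-terms c_i = x_i·y_{i+1} − x_{i+1}·y_i:
  -47, -35, -17  ⇒  2A = -99, A = -49.5.
Then Σ (y_i + y_{i+1})·c_i = 0, so ȳ = 0 / (6·(-49.5)) = 0.

0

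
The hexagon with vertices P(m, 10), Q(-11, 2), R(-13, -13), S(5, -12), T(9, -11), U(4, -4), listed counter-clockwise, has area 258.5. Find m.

Write out the shoelace sum; only the two edges meeting at P involve m:
2·Area = [(4·10 − m·(-4)) + (m·2 − (-11)·10)] + 451
       = 6·m + 601 = 517
⇒ m = -14.

-14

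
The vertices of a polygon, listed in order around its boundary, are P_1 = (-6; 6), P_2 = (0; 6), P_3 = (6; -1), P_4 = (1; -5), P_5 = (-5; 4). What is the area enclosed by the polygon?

Apply the shoelace formula: 2A = Σ (x_i·y_{i+1} − x_{i+1}·y_i), indices taken mod 5.
Σ = (-36) + (-36) + (-29) + (-21) + (-6) = -128
Area = |Σ|/2 = 64.

64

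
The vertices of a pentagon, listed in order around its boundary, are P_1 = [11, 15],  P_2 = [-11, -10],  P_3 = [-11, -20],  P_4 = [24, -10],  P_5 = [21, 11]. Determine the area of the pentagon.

Apply the surveyor's formula: 2A = Σ (x_i·y_{i+1} − x_{i+1}·y_i), indices taken mod 5.
Σ = (55) + (110) + (590) + (474) + (194) = 1423
Area = |Σ|/2 = 711.5.

711.5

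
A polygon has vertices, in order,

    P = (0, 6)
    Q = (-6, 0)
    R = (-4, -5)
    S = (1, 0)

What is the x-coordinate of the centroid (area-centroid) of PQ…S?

Apply Gauss's area formula. First the cross-terms c_i = x_i·y_{i+1} − x_{i+1}·y_i:
  36, 30, 5, 6  ⇒  2A = 77, A = 38.5.
Then Σ (x_i + x_{i+1})·c_i = -525, so x̄ = -525 / (6·38.5) = -25/11.

-25/11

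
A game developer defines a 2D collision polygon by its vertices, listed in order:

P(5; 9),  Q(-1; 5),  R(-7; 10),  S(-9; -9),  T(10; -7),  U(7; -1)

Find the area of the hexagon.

Apply the surveyor's formula: 2A = Σ (x_i·y_{i+1} − x_{i+1}·y_i), indices taken mod 6.
P→Q: (5)(5) − (-1)(9) = 34
Q→R: (-1)(10) − (-7)(5) = 25
R→S: (-7)(-9) − (-9)(10) = 153
S→T: (-9)(-7) − (10)(-9) = 153
T→U: (10)(-1) − (7)(-7) = 39
U→P: (7)(9) − (5)(-1) = 68
Σ = 472
Area = |Σ|/2 = 236.

236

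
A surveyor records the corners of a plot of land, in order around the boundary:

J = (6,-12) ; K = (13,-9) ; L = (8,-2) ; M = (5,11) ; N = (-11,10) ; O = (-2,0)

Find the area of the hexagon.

Cross-terms: 102, 46, 98, 171, 20, 24  ⇒  Σ = 461
Area = |Σ|/2 = 230.5.

230.5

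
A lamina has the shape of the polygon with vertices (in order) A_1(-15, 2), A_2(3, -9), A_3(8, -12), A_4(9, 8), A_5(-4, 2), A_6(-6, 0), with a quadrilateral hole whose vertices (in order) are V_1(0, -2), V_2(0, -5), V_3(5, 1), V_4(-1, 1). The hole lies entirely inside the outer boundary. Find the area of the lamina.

177

Outer boundary:
Apply the shoelace (surveyor's) formula: 2A = Σ (x_i·y_{i+1} − x_{i+1}·y_i), indices taken mod 6.
Cross-terms: 129, 36, 172, 50, 12, -12  ⇒  Σ = 387
Area = |Σ|/2 = 193.5.
Hole:
Apply Gauss's area formula: 2A = Σ (x_i·y_{i+1} − x_{i+1}·y_i), indices taken mod 4.
Cross-terms: 0, 25, 6, 2  ⇒  Σ = 33
Area = |Σ|/2 = 16.5.
Net area = 193.5 − 16.5 = 177.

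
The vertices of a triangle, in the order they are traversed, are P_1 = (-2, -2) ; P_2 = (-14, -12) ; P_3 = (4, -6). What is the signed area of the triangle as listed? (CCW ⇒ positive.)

Apply the shoelace formula: 2A = Σ (x_i·y_{i+1} − x_{i+1}·y_i), indices taken mod 3.
Σ = (-4) + (132) + (-20) = 108
Signed area = Σ/2 = 54 (positive ⇒ counter-clockwise traversal).

54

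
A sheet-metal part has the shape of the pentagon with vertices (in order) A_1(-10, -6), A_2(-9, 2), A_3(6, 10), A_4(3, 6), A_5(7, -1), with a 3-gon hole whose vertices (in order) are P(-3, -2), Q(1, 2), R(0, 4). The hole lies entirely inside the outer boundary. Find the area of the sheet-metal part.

Outer boundary:
Apply Gauss's area formula: 2A = Σ (x_i·y_{i+1} − x_{i+1}·y_i), indices taken mod 5.
Σ = (-74) + (-102) + (6) + (-45) + (-52) = -267
Area = |Σ|/2 = 133.5.
Hole:
Apply Gauss's area formula: 2A = Σ (x_i·y_{i+1} − x_{i+1}·y_i), indices taken mod 3.
P→Q: (-3)(2) − (1)(-2) = -4
Q→R: (1)(4) − (0)(2) = 4
R→P: (0)(-2) − (-3)(4) = 12
Σ = 12
Area = |Σ|/2 = 6.
Net area = 133.5 − 6 = 127.5.

127.5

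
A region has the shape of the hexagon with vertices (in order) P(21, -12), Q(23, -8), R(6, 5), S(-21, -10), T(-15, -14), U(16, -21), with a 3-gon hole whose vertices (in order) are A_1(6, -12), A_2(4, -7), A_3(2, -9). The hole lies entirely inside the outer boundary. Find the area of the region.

Outer boundary:
Cross-terms: 108, 163, 45, 144, 539, 249  ⇒  Σ = 1248
Area = |Σ|/2 = 624.
Hole:
Apply the shoelace (surveyor's) formula: 2A = Σ (x_i·y_{i+1} − x_{i+1}·y_i), indices taken mod 3.
A_1→A_2: (6)(-7) − (4)(-12) = 6
A_2→A_3: (4)(-9) − (2)(-7) = -22
A_3→A_1: (2)(-12) − (6)(-9) = 30
Σ = 14
Area = |Σ|/2 = 7.
Net area = 624 − 7 = 617.

617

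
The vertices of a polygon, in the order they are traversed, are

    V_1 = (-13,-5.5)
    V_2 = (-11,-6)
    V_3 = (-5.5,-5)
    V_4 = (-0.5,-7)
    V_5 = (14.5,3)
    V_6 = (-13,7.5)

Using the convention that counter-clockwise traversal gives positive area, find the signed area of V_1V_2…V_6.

246.125

Apply the shoelace formula: 2A = Σ (x_i·y_{i+1} − x_{i+1}·y_i), indices taken mod 6.
V_1→V_2: (-13)(-6) − (-11)(-5.5) = 17.5
V_2→V_3: (-11)(-5) − (-5.5)(-6) = 22
V_3→V_4: (-5.5)(-7) − (-0.5)(-5) = 36
V_4→V_5: (-0.5)(3) − (14.5)(-7) = 100
V_5→V_6: (14.5)(7.5) − (-13)(3) = 147.75
V_6→V_1: (-13)(-5.5) − (-13)(7.5) = 169
Σ = 492.25
Signed area = Σ/2 = 246.125 (positive ⇒ counter-clockwise traversal).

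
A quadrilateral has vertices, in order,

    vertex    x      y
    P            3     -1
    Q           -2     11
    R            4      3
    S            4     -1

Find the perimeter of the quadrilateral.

28

|PQ| = √((-5)² + (12)²) = √169 = 13
|QR| = √((6)² + (-8)²) = √100 = 10
|RS| = √((0)² + (-4)²) = √16 = 4
|SP| = √((-1)² + (0)²) = √1 = 1
Perimeter = 13 + 10 + 4 + 1 = 28.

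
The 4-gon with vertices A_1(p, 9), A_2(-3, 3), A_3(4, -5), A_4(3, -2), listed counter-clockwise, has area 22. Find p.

-4

The doubled signed area Σ (x_i y_{i+1} − x_{i+1} y_i) is linear in p.
With p=0 it equals 64; the coefficient of p is 5 (from the two edges through A_1).
So 5·p + 64 = 2·22 = 44 ⇒ p = -4.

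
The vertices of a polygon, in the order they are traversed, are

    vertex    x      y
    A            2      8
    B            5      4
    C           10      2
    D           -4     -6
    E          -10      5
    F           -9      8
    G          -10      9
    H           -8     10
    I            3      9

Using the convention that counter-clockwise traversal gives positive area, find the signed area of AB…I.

-177

Apply Gauss's area formula: 2A = Σ (x_i·y_{i+1} − x_{i+1}·y_i), indices taken mod 9.
A→B: (2)(4) − (5)(8) = -32
B→C: (5)(2) − (10)(4) = -30
C→D: (10)(-6) − (-4)(2) = -52
D→E: (-4)(5) − (-10)(-6) = -80
E→F: (-10)(8) − (-9)(5) = -35
F→G: (-9)(9) − (-10)(8) = -1
G→H: (-10)(10) − (-8)(9) = -28
H→I: (-8)(9) − (3)(10) = -102
I→A: (3)(8) − (2)(9) = 6
Σ = -354
Signed area = Σ/2 = -177 (negative ⇒ clockwise traversal).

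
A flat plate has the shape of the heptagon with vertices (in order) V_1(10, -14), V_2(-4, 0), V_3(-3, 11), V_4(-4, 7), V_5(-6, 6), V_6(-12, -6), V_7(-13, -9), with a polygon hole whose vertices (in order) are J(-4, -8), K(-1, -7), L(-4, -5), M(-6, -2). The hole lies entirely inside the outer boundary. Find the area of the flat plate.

168

Outer boundary:
Apply Gauss's area formula: 2A = Σ (x_i·y_{i+1} − x_{i+1}·y_i), indices taken mod 7.
Σ = (-56) + (-44) + (23) + (18) + (108) + (30) + (272) = 351
Area = |Σ|/2 = 175.5.
Hole:
Apply the shoelace (surveyor's) formula: 2A = Σ (x_i·y_{i+1} − x_{i+1}·y_i), indices taken mod 4.
J→K: (-4)(-7) − (-1)(-8) = 20
K→L: (-1)(-5) − (-4)(-7) = -23
L→M: (-4)(-2) − (-6)(-5) = -22
M→J: (-6)(-8) − (-4)(-2) = 40
Σ = 15
Area = |Σ|/2 = 7.5.
Net area = 175.5 − 7.5 = 168.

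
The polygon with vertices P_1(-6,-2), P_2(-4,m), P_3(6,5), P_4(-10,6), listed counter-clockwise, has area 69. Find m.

-2

Write out the shoelace sum; only the two edges meeting at P_2 involve m:
2·Area = [((-6)·m − (-4)·(-2)) + ((-4)·5 − 6·m)] + 142
       = -12·m + 114 = 138
⇒ m = -2.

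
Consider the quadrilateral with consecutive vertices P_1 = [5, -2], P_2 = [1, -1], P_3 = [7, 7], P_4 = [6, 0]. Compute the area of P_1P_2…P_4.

Apply Gauss's area formula: 2A = Σ (x_i·y_{i+1} − x_{i+1}·y_i), indices taken mod 4.
Σ = (-3) + (14) + (-42) + (-12) = -43
Area = |Σ|/2 = 21.5.

21.5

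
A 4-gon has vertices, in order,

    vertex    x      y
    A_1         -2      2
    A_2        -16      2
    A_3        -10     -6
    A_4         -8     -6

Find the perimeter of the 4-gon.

|A_1A_2| = √((-14)² + (0)²) = √196 = 14
|A_2A_3| = √((6)² + (-8)²) = √100 = 10
|A_3A_4| = √((2)² + (0)²) = √4 = 2
|A_4A_1| = √((6)² + (8)²) = √100 = 10
Perimeter = 14 + 10 + 2 + 10 = 36.

36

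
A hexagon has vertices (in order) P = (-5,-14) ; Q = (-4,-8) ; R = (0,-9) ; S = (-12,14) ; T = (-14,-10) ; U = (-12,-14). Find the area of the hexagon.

201

Apply the shoelace (surveyor's) formula: 2A = Σ (x_i·y_{i+1} − x_{i+1}·y_i), indices taken mod 6.
Σ = (-16) + (36) + (-108) + (316) + (76) + (98) = 402
Area = |Σ|/2 = 201.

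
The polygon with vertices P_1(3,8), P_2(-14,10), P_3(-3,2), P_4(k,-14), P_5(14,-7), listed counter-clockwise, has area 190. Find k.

15

The doubled signed area Σ (x_i y_{i+1} − x_{i+1} y_i) is linear in k.
With k=0 it equals 515; the coefficient of k is -9 (from the two edges through P_4).
So -9·k + 515 = 2·190 = 380 ⇒ k = 15.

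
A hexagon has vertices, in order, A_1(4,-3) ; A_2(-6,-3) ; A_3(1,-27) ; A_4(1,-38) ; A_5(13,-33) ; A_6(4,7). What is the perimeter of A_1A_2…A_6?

110

|A_1A_2| = √((-10)² + (0)²) = √100 = 10
|A_2A_3| = √((7)² + (-24)²) = √625 = 25
|A_3A_4| = √((0)² + (-11)²) = √121 = 11
|A_4A_5| = √((12)² + (5)²) = √169 = 13
|A_5A_6| = √((-9)² + (40)²) = √1681 = 41
|A_6A_1| = √((0)² + (-10)²) = √100 = 10
Perimeter = 10 + 25 + 11 + 13 + 41 + 10 = 110.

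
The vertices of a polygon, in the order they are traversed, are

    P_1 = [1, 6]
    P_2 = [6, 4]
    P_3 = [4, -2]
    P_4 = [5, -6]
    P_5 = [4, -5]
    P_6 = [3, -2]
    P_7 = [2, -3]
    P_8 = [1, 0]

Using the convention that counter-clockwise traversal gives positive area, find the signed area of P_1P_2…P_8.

Apply the surveyor's formula: 2A = Σ (x_i·y_{i+1} − x_{i+1}·y_i), indices taken mod 8.
P_1→P_2: (1)(4) − (6)(6) = -32
P_2→P_3: (6)(-2) − (4)(4) = -28
P_3→P_4: (4)(-6) − (5)(-2) = -14
P_4→P_5: (5)(-5) − (4)(-6) = -1
P_5→P_6: (4)(-2) − (3)(-5) = 7
P_6→P_7: (3)(-3) − (2)(-2) = -5
P_7→P_8: (2)(0) − (1)(-3) = 3
P_8→P_1: (1)(6) − (1)(0) = 6
Σ = -64
Signed area = Σ/2 = -32 (negative ⇒ clockwise traversal).

-32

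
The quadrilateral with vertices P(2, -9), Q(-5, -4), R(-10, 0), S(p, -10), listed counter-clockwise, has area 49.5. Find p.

The doubled signed area Σ (x_i y_{i+1} − x_{i+1} y_i) is linear in p.
With p=0 it equals 27; the coefficient of p is -9 (from the two edges through S).
So -9·p + 27 = 2·49.5 = 99 ⇒ p = -8.

-8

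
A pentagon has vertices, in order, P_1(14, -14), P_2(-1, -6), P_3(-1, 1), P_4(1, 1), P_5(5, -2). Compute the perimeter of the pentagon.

|P_1P_2| = √((-15)² + (8)²) = √289 = 17
|P_2P_3| = √((0)² + (7)²) = √49 = 7
|P_3P_4| = √((2)² + (0)²) = √4 = 2
|P_4P_5| = √((4)² + (-3)²) = √25 = 5
|P_5P_1| = √((9)² + (-12)²) = √225 = 15
Perimeter = 17 + 7 + 2 + 5 + 15 = 46.

46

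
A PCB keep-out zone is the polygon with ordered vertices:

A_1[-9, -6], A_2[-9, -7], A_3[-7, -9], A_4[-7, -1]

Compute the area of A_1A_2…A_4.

A_1→A_2: (-9)(-7) − (-9)(-6) = 9
A_2→A_3: (-9)(-9) − (-7)(-7) = 32
A_3→A_4: (-7)(-1) − (-7)(-9) = -56
A_4→A_1: (-7)(-6) − (-9)(-1) = 33
Σ = 18
Area = |Σ|/2 = 9.

9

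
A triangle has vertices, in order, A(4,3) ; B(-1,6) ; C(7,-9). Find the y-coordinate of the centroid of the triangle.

Apply the shoelace formula. First the cross-terms c_i = x_i·y_{i+1} − x_{i+1}·y_i:
  27, -33, 57  ⇒  2A = 51, A = 25.5.
Then Σ (y_i + y_{i+1})·c_i = 0, so ȳ = 0 / (6·25.5) = 0.

0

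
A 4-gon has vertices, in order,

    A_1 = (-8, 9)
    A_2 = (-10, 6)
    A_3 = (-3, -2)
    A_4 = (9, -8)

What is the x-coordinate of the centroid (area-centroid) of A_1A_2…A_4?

Apply the shoelace formula. First the cross-terms c_i = x_i·y_{i+1} − x_{i+1}·y_i:
  42, 38, 42, 17  ⇒  2A = 139, A = 69.5.
Then Σ (x_i + x_{i+1})·c_i = -981, so x̄ = -981 / (6·69.5) = -327/139.

-327/139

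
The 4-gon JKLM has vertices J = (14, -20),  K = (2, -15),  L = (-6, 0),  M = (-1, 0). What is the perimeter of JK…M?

|JK| = √((-12)² + (5)²) = √169 = 13
|KL| = √((-8)² + (15)²) = √289 = 17
|LM| = √((5)² + (0)²) = √25 = 5
|MJ| = √((15)² + (-20)²) = √625 = 25
Perimeter = 13 + 17 + 5 + 25 = 60.

60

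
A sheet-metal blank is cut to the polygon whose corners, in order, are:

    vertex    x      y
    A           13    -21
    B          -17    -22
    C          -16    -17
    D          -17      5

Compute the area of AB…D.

A→B: (13)(-22) − (-17)(-21) = -643
B→C: (-17)(-17) − (-16)(-22) = -63
C→D: (-16)(5) − (-17)(-17) = -369
D→A: (-17)(-21) − (13)(5) = 292
Σ = -783
Area = |Σ|/2 = 391.5.

391.5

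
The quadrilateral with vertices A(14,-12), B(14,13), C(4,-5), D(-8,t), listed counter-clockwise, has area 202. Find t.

-12

Write out the shoelace sum; only the two edges meeting at D involve t:
2·Area = [(4·t − (-8)·(-5)) + ((-8)·(-12) − 14·t)] + 228
       = -10·t + 284 = 404
⇒ t = -12.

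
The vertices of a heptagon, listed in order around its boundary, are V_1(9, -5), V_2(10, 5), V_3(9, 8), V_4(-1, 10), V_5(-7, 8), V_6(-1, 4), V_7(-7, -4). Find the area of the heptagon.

Apply the shoelace (surveyor's) formula: 2A = Σ (x_i·y_{i+1} − x_{i+1}·y_i), indices taken mod 7.
Σ = (95) + (35) + (98) + (62) + (-20) + (32) + (71) = 373
Area = |Σ|/2 = 186.5.

186.5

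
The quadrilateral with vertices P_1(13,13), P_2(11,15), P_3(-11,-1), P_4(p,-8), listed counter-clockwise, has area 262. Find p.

Write out the shoelace sum; only the two edges meeting at P_4 involve p:
2·Area = [((-11)·(-8) − p·(-1)) + (p·13 − 13·(-8))] + 206
       = 14·p + 398 = 524
⇒ p = 9.

9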